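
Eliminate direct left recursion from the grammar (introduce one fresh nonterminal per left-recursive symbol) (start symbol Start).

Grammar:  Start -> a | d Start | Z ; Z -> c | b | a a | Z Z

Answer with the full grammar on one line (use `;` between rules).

Left recursion appears on Z.
For Z: α = {Z}, β = {c, b, a a}. Rewrite as Z → β Z1 and Z1 → α Z1 | ε.

Start -> a | d Start | Z; Z -> c Z1 | b Z1 | a a Z1; Z1 -> Z Z1 | epsilon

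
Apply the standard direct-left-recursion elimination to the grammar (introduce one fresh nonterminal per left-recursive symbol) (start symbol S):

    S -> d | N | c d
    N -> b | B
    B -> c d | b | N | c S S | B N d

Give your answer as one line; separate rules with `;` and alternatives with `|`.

Left recursion appears on B.
For B: α = {N d}, β = {c d, b, N, c S S}. Rewrite as B → β B' and B' → α B' | ε.

S -> d | N | c d; N -> b | B; B -> c d B' | b B' | N B' | c S S B'; B' -> N d B' | ε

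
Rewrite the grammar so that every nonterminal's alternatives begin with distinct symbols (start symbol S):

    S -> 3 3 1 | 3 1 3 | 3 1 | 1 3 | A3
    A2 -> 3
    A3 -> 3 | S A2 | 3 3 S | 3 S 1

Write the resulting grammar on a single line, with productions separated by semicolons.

S -> 1 3 | A3 | 3 S'; A2 -> 3; A3 -> S A2 | 3 A3'; S' -> 3 1 | 1 S''; A3' -> eps | 3 S | S 1; S'' -> 3 | eps

S has alternatives sharing prefix '3': factor to S → 3 S' with S' → 3 1 | 1 3 | 1.
A3 has alternatives sharing prefix '3': factor to A3 → 3 A3' with A3' → ε | 3 S | S 1.
S' has alternatives sharing prefix '1': factor to S' → 1 S'' with S'' → 3 | ε.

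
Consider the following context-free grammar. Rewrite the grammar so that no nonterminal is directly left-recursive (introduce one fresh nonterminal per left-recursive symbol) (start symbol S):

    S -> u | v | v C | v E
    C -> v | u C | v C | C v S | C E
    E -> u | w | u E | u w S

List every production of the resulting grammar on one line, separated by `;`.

C is directly left-recursive.
For C: α = {v S, E}, β = {v, u C, v C}. Rewrite as C → β C' and C' → α C' | ε.

S -> u | v | v C | v E; C -> v C' | u C C' | v C C'; E -> u | w | u E | u w S; C' -> v S C' | E C' | ε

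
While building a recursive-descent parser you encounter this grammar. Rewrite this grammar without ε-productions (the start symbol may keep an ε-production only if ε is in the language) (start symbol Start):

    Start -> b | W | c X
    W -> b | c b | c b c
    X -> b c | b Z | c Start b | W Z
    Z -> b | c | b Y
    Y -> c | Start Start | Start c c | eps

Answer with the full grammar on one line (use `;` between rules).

The nullable symbols are {Y}.
ε ∉ L(G), so no ε-production is kept.

Start -> b | W | c X; W -> b | c b | c b c; X -> b c | b Z | c Start b | W Z; Z -> b | c | b Y; Y -> c | Start Start | Start c c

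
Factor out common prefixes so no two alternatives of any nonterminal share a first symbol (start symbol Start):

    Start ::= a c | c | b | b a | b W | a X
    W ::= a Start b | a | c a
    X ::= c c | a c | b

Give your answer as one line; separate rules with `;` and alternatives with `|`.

Start has alternatives sharing prefix 'b': factor to Start → b Start1 with Start1 → ε | a | W.
Start has alternatives sharing prefix 'a': factor to Start → a Start2 with Start2 → c | X.
W has alternatives sharing prefix 'a': factor to W → a W1 with W1 → Start b | ε.

Start ::= c | b Start1 | a Start2; W ::= c a | a W1; X ::= c c | a c | b; Start1 ::= ε | a | W; Start2 ::= c | X; W1 ::= Start b | ε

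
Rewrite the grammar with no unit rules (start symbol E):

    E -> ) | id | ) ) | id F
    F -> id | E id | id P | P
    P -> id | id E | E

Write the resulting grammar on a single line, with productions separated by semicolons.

E -> ) | id | ) ) | id F; F -> ) | id | ) ) | id F | E id | id P | id E; P -> ) | id | ) ) | id F | id E

Unit pairs: F ⇒* {E, P}; P ⇒* {E}.
For every A with A ⇒* B via unit rules, add B's non-unit alternatives to A; then delete every rule of the form X → Y.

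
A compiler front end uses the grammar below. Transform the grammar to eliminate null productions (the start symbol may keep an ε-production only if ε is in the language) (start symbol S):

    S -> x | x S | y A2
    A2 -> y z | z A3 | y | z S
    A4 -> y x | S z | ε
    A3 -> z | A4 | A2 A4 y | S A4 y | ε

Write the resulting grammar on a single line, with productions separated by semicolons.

Nullable set = {A3, A4}.
ε ∉ L(G), so no ε-production is kept.
For each production, add variants omitting each subset of nullable occurrences: A2 → z A3 gives z A3 | z. A3 → A2 A4 y gives A2 A4 y | A2 y. A3 → S A4 y gives S A4 y | S y.

S -> x | x S | y A2; A2 -> y z | z A3 | z | y | z S; A4 -> y x | S z; A3 -> z | A4 | A2 A4 y | A2 y | S A4 y | S y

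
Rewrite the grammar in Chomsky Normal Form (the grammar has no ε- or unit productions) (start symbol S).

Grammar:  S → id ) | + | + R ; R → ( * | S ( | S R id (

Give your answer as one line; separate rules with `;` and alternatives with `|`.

Introduce a nonterminal for each terminal appearing in a rule of length ≥ 2: X1 → id, X2 → ), X3 → +, X4 → (, X5 → *.
Binarize each right-hand side of length ≥ 3 by chaining fresh nonterminals (Y1, Y2, …): affected rules were R → S R X1 X4.

S → X1 X2 | + | X3 R; R → X4 X5 | S X4 | S Y1; X1 → id; X2 → ); X3 → +; X4 → (; X5 → *; Y1 → R Y2; Y2 → X1 X4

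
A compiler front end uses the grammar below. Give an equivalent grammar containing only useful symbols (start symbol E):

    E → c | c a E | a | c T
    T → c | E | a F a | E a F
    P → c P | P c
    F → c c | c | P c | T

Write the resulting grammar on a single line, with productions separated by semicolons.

E → c | c a E | a | c T; T → c | E | a F a | E a F; F → c c | c | T

Generating nonterminals: {E, F, T}.
Reachable from E after that: {E, F, T}.
Removed useless symbols: {P} and every production mentioning them.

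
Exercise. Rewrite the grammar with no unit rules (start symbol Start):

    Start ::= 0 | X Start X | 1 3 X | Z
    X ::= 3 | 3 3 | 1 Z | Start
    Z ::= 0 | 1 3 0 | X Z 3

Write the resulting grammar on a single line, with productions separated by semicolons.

Start ::= 0 | 1 3 0 | X Z 3 | X Start X | 1 3 X; X ::= 0 | 1 3 0 | X Z 3 | X Start X | 1 3 X | 3 | 3 3 | 1 Z; Z ::= 0 | 1 3 0 | X Z 3

Unit pairs: Start ⇒* {Z}; X ⇒* {Start, Z}.
For each unit pair (A, B), copy every non-unit production of B to A, then drop all unit productions.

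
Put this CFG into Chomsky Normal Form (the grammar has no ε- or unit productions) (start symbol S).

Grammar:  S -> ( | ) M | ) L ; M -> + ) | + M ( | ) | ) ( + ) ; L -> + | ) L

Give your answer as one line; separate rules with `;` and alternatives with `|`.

S -> ( | X1 M | X1 L; M -> X2 X1 | X2 Y1 | ) | X1 Y2; L -> + | X1 L; X1 -> ); X2 -> +; X3 -> (; Y1 -> M X3; Y2 -> X3 Y3; Y3 -> X2 X1

Introduce a nonterminal for each terminal appearing in a rule of length ≥ 2: X1 → ), X2 → +, X3 → (.
Binarize each right-hand side of length ≥ 3 by chaining fresh nonterminals (Y1, Y2, …): affected rules were M → X2 M X3; M → X1 X3 X2 X1.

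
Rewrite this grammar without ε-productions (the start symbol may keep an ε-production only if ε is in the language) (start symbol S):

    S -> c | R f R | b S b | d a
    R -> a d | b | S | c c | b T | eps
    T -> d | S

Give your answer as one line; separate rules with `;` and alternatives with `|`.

S -> c | R f R | R f | f R | f | b S b | d a; R -> a d | b | S | c c | b T; T -> d | S

Nullable set = {R}.
ε ∉ L(G), so no ε-production is kept.
Add the nullable-subset variants: S → R f R gives R f R | R f | f R | f.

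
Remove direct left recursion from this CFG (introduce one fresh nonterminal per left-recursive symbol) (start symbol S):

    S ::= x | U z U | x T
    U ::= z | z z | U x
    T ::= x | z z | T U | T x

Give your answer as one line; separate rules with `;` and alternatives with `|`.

S ::= x | U z U | x T; U ::= z U' | z z U'; T ::= x T' | z z T'; U' ::= x U' | ε; T' ::= U T' | x T' | ε

U, T are directly left-recursive.
For U: α = {x}, β = {z, z z}. Rewrite as U → β U' and U' → α U' | ε.
For T: α = {U, x}, β = {x, z z}. Rewrite as T → β T' and T' → α T' | ε.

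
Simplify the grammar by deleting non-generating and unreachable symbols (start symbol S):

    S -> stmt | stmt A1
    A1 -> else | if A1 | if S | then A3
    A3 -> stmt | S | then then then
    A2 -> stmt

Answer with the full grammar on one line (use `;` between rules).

S -> stmt | stmt A1; A1 -> else | if A1 | if S | then A3; A3 -> stmt | S | then then then

Generating nonterminals: {A1, A2, A3, S}.
Reachable from S after that: {A1, A3, S}.
Removed useless symbols: {A2} and every production mentioning them.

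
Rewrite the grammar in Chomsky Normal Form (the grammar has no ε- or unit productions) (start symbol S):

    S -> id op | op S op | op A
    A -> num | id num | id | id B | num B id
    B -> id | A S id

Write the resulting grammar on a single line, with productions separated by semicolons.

Introduce a nonterminal for each terminal appearing in a rule of length ≥ 2: X1 → id, X2 → op, X3 → num.
Binarize each right-hand side of length ≥ 3 by chaining fresh nonterminals (Y1, Y2, …): affected rules were S → X2 S X2; A → X3 B X1; B → A S X1.

S -> X1 X2 | X2 Y1 | X2 A; A -> num | X1 X3 | id | X1 B | X3 Y2; B -> id | A Y3; X1 -> id; X2 -> op; X3 -> num; Y1 -> S X2; Y2 -> B X1; Y3 -> S X1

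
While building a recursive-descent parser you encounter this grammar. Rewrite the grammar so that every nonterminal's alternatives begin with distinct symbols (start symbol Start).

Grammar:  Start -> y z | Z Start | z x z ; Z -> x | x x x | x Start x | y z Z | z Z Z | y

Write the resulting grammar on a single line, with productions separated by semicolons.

Start -> y z | Z Start | z x z; Z -> z Z Z | x Z1 | y Z2; Z1 -> ε | x x | Start x; Z2 -> z Z | ε

Z has alternatives sharing prefix 'x': factor to Z → x Z1 with Z1 → ε | x x | Start x.
Z has alternatives sharing prefix 'y': factor to Z → y Z2 with Z2 → z Z | ε.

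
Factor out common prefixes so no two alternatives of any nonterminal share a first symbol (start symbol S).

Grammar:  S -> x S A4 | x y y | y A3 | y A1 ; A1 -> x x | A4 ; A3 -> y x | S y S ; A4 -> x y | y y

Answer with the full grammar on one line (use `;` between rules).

S has alternatives sharing prefix 'x': factor to S → x S' with S' → S A4 | y y.
S has alternatives sharing prefix 'y': factor to S → y S'' with S'' → A3 | A1.

S -> x S' | y S''; A1 -> x x | A4; A3 -> y x | S y S; A4 -> x y | y y; S' -> S A4 | y y; S'' -> A3 | A1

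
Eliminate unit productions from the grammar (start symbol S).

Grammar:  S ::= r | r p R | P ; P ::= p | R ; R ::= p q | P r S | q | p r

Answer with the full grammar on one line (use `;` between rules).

Unit pairs: P ⇒* {R}; S ⇒* {P, R}.
For each unit pair (A, B), copy every non-unit production of B to A, then drop all unit productions.

S ::= r | r p R | p | p q | P r S | q | p r; P ::= p | p q | P r S | q | p r; R ::= p q | P r S | q | p r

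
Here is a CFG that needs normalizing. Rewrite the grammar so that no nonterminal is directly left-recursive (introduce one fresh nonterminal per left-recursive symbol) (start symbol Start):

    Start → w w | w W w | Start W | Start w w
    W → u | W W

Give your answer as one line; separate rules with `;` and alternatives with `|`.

Start → w w Start1 | w W w Start1; W → u W1; Start1 → W Start1 | w w Start1 | ε; W1 → W W1 | ε

Start, W are directly left-recursive.
For Start: α = {W, w w}, β = {w w, w W w}. Rewrite as Start → β Start1 and Start1 → α Start1 | ε.
For W: α = {W}, β = {u}. Rewrite as W → β W1 and W1 → α W1 | ε.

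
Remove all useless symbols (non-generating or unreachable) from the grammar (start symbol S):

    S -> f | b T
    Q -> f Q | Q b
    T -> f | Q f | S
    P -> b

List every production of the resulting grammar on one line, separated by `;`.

Generating nonterminals: {P, S, T}.
Reachable from S after that: {S, T}.
Removed useless symbols: {P, Q} and every production mentioning them.

S -> f | b T; T -> f | S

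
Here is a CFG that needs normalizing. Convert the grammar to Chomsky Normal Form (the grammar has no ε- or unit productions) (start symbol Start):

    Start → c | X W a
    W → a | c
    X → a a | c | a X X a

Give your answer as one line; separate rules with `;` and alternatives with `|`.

Start → c | X Y1; W → a | c; X → X1 X1 | c | X1 Y2; X1 → a; Y1 → W X1; Y2 → X Y3; Y3 → X X1

Introduce a nonterminal for each terminal appearing in a rule of length ≥ 2: X1 → a.
Binarize each right-hand side of length ≥ 3 by chaining fresh nonterminals (Y1, Y2, …): affected rules were Start → X W X1; X → X1 X X X1.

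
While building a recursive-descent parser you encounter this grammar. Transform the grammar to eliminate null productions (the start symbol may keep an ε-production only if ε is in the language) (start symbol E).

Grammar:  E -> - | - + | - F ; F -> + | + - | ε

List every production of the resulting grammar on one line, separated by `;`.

E -> - | - + | - F; F -> + | + -

The nullable symbols are {F}.
ε ∉ L(G), so no ε-production is kept.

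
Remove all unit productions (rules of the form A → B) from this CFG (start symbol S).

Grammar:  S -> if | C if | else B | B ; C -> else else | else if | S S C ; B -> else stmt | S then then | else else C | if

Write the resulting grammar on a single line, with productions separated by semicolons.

S -> else stmt | S then then | else else C | if | C if | else B; C -> else else | else if | S S C; B -> else stmt | S then then | else else C | if

Unit pairs: S ⇒* {B}.
For every A with A ⇒* B via unit rules, add B's non-unit alternatives to A; then delete every rule of the form X → Y.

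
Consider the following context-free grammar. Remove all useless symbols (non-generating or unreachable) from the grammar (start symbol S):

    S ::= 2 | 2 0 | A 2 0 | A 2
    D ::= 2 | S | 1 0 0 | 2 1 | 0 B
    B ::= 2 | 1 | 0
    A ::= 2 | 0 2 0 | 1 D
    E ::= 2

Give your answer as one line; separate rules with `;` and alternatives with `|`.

Generating nonterminals: {A, B, D, E, S}.
Reachable from S after that: {A, B, D, S}.
Removed useless symbols: {E} and every production mentioning them.

S ::= 2 | 2 0 | A 2 0 | A 2; D ::= 2 | S | 1 0 0 | 2 1 | 0 B; B ::= 2 | 1 | 0; A ::= 2 | 0 2 0 | 1 D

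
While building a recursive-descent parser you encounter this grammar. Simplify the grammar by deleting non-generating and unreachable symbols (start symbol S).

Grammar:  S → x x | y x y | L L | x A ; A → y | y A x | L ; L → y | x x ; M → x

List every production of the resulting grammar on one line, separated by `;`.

Generating nonterminals: {A, L, M, S}.
Reachable from S after that: {A, L, S}.
Removed useless symbols: {M} and every production mentioning them.

S → x x | y x y | L L | x A; A → y | y A x | L; L → y | x x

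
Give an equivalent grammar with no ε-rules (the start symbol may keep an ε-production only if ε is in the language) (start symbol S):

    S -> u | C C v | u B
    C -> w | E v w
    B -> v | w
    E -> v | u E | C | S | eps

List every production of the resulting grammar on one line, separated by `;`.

Nullable nonterminals: {E}.
ε ∉ L(G), so no ε-production is kept.
Add the nullable-subset variants: C → E v w gives E v w | v w. E → u E gives u E | u.

S -> u | C C v | u B; C -> w | E v w | v w; B -> v | w; E -> v | u E | u | C | S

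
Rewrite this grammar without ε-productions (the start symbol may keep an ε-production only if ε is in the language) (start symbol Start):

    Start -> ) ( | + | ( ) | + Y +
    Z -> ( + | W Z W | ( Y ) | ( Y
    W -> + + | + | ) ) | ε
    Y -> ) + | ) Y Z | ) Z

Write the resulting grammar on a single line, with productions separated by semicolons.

Start -> ) ( | + | ( ) | + Y +; Z -> ( + | W Z W | W Z | Z W | ( Y ) | ( Y; W -> + + | + | ) ); Y -> ) + | ) Y Z | ) Z

Nullable nonterminals: {W}.
ε ∉ L(G), so no ε-production is kept.
Expand every rule over subsets of its nullable positions: Z → W Z W gives W Z W | W Z | Z W.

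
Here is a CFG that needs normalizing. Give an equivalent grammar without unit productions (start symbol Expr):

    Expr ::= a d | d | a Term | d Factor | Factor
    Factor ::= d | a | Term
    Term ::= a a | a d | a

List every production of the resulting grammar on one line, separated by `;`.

Unit pairs: Expr ⇒* {Factor, Term}; Factor ⇒* {Term}.
Replace each nonterminal's rules with the union of the non-unit rules of every nonterminal it unit-derives.

Expr ::= a a | a d | a | d | a Term | d Factor; Factor ::= a a | a d | a | d; Term ::= a a | a d | a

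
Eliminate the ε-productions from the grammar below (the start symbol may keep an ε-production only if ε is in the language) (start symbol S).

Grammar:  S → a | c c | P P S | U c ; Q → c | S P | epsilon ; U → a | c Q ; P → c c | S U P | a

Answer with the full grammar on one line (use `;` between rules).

The nullable symbols are {Q}.
ε ∉ L(G), so no ε-production is kept.
For each production, add variants omitting each subset of nullable occurrences: U → c Q gives c Q | c.

S → a | c c | P P S | U c; Q → c | S P; U → a | c Q | c; P → c c | S U P | a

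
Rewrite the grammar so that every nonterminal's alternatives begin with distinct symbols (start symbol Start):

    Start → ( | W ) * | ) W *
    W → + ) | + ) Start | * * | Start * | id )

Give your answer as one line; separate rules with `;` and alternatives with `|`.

Start → ( | W ) * | ) W *; W → * * | Start * | id ) | + ) W1; W1 → ε | Start

W has alternatives sharing prefix '+ )': factor to W → + ) W1 with W1 → ε | Start.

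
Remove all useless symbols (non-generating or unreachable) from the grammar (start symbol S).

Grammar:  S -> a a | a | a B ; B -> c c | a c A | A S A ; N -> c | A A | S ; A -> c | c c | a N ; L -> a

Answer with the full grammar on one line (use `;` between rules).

Generating nonterminals: {A, B, L, N, S}.
Reachable from S after that: {A, B, N, S}.
Removed useless symbols: {L} and every production mentioning them.

S -> a a | a | a B; B -> c c | a c A | A S A; N -> c | A A | S; A -> c | c c | a N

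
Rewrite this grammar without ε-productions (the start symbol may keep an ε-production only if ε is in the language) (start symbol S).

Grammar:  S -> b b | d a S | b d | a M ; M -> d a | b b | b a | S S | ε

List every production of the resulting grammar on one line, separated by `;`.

S -> b b | d a S | b d | a M | a; M -> d a | b b | b a | S S

Nullable set = {M}.
ε ∉ L(G), so no ε-production is kept.
Expand every rule over subsets of its nullable positions: S → a M gives a M | a.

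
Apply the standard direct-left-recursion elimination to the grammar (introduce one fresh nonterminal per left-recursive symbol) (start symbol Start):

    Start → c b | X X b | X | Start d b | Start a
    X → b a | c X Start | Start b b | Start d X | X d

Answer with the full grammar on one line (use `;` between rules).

Start, X are directly left-recursive.
For Start: α = {d b, a}, β = {c b, X X b, X}. Rewrite as Start → β Start1 and Start1 → α Start1 | ε.
For X: α = {d}, β = {b a, c X Start, Start b b, Start d X}. Rewrite as X → β X1 and X1 → α X1 | ε.

Start → c b Start1 | X X b Start1 | X Start1; X → b a X1 | c X Start X1 | Start b b X1 | Start d X X1; Start1 → d b Start1 | a Start1 | ε; X1 → d X1 | ε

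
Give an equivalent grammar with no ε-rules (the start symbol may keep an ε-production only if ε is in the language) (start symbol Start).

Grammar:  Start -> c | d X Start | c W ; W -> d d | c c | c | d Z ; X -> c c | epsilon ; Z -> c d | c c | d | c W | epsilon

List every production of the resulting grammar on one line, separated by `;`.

Nullable nonterminals: {X, Z}.
ε ∉ L(G), so no ε-production is kept.
For each production, add variants omitting each subset of nullable occurrences: Start → d X Start gives d X Start | d Start. W → d Z gives d Z | d.

Start -> c | d X Start | d Start | c W; W -> d d | c c | c | d Z | d; X -> c c; Z -> c d | c c | d | c W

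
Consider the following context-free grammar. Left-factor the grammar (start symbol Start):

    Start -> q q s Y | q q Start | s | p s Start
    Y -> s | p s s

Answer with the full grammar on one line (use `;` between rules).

Start has alternatives sharing prefix 'q q': factor to Start → q q Start1 with Start1 → s Y | Start.

Start -> s | p s Start | q q Start1; Y -> s | p s s; Start1 -> s Y | Start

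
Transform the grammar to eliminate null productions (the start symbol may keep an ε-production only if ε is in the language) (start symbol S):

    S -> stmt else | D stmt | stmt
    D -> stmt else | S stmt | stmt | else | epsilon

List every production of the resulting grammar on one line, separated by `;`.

S -> stmt else | D stmt | stmt; D -> stmt else | S stmt | stmt | else

Nullable set = {D}.
ε ∉ L(G), so no ε-production is kept.
For each production, add variants omitting each subset of nullable occurrences: S → D stmt gives D stmt | stmt.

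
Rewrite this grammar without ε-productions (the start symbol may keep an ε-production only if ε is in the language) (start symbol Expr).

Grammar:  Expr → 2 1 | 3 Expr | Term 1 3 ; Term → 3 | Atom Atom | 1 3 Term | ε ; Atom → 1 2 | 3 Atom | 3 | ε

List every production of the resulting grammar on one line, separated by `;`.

Nullable set = {Atom, Term}.
ε ∉ L(G), so no ε-production is kept.
For each production, add variants omitting each subset of nullable occurrences: Expr → Term 1 3 gives Term 1 3 | 1 3. Term → Atom Atom gives Atom Atom | Atom. Term → 1 3 Term gives 1 3 Term | 1 3. Atom → 3 Atom gives 3 Atom | 3.

Expr → 2 1 | 3 Expr | Term 1 3 | 1 3; Term → 3 | Atom Atom | Atom | 1 3 Term | 1 3; Atom → 1 2 | 3 Atom | 3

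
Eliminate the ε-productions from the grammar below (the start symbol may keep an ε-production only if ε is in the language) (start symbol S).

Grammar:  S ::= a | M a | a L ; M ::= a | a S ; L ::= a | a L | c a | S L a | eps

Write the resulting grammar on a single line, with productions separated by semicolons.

S ::= a | M a | a L; M ::= a | a S; L ::= a | a L | c a | S L a | S a

The nullable symbols are {L}.
ε ∉ L(G), so no ε-production is kept.
Add the nullable-subset variants: L → S L a gives S L a | S a.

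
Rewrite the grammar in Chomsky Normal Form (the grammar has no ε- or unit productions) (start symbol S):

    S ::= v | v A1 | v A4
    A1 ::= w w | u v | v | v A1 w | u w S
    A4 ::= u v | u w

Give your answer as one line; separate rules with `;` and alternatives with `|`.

Introduce a nonterminal for each terminal appearing in a rule of length ≥ 2: X1 → v, X2 → w, X3 → u.
Binarize each right-hand side of length ≥ 3 by chaining fresh nonterminals (Y1, Y2, …): affected rules were A1 → X1 A1 X2; A1 → X3 X2 S.

S ::= v | X1 A1 | X1 A4; A1 ::= X2 X2 | X3 X1 | v | X1 Y1 | X3 Y2; A4 ::= X3 X1 | X3 X2; X1 ::= v; X2 ::= w; X3 ::= u; Y1 ::= A1 X2; Y2 ::= X2 S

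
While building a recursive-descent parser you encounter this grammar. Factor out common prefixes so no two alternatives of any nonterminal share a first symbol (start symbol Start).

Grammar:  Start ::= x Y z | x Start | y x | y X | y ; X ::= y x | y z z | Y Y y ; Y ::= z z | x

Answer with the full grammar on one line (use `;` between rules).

Start ::= y Start1 | x Start2; X ::= Y Y y | y X1; Y ::= z z | x; Start1 ::= x | X | ε; Start2 ::= Y z | Start; X1 ::= x | z z

Start has alternatives sharing prefix 'y': factor to Start → y Start1 with Start1 → x | X | ε.
Start has alternatives sharing prefix 'x': factor to Start → x Start2 with Start2 → Y z | Start.
X has alternatives sharing prefix 'y': factor to X → y X1 with X1 → x | z z.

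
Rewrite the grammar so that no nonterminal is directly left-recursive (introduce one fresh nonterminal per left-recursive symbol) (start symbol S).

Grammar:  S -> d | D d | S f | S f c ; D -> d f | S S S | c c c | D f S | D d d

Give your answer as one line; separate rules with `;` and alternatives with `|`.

Directly left-recursive nonterminals: S, D.
For S: α = {f, f c}, β = {d, D d}. Rewrite as S → β S' and S' → α S' | ε.
For D: α = {f S, d d}, β = {d f, S S S, c c c}. Rewrite as D → β D' and D' → α D' | ε.

S -> d S' | D d S'; D -> d f D' | S S S D' | c c c D'; S' -> f S' | f c S' | ε; D' -> f S D' | d d D' | ε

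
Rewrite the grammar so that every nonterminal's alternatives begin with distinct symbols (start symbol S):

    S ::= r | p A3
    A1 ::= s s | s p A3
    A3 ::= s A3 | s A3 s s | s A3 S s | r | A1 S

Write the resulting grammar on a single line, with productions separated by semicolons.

S ::= r | p A3; A1 ::= s A1'; A3 ::= r | A1 S | s A3 A3'; A1' ::= s | p A3; A3' ::= ε | s s | S s

A1 has alternatives sharing prefix 's': factor to A1 → s A1' with A1' → s | p A3.
A3 has alternatives sharing prefix 's A3': factor to A3 → s A3 A3' with A3' → ε | s s | S s.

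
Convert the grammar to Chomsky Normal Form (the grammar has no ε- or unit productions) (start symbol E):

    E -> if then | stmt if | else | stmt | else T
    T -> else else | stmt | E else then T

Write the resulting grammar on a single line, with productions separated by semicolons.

E -> X1 X2 | X3 X1 | else | stmt | X4 T; T -> X4 X4 | stmt | E Y1; X1 -> if; X2 -> then; X3 -> stmt; X4 -> else; Y1 -> X4 Y2; Y2 -> X2 T

Introduce a nonterminal for each terminal appearing in a rule of length ≥ 2: X1 → if, X2 → then, X3 → stmt, X4 → else.
Binarize each right-hand side of length ≥ 3 by chaining fresh nonterminals (Y1, Y2, …): affected rules were T → E X4 X2 T.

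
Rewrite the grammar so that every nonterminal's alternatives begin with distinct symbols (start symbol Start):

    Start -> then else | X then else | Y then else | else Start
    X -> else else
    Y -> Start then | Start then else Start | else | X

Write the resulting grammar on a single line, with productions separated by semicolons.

Y has alternatives sharing prefix 'Start then': factor to Y → Start then Y1 with Y1 → ε | else Start.

Start -> then else | X then else | Y then else | else Start; X -> else else; Y -> else | X | Start then Y1; Y1 -> ε | else Start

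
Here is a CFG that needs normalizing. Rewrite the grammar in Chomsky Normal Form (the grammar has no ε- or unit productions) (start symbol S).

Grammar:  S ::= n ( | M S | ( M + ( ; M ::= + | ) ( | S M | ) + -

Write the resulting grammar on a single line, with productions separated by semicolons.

Introduce a nonterminal for each terminal appearing in a rule of length ≥ 2: X1 → n, X2 → (, X3 → +, X4 → ), X5 → -.
Binarize each right-hand side of length ≥ 3 by chaining fresh nonterminals (Y1, Y2, …): affected rules were S → X2 M X3 X2; M → X4 X3 X5.

S ::= X1 X2 | M S | X2 Y1; M ::= + | X4 X2 | S M | X4 Y3; X1 ::= n; X2 ::= (; X3 ::= +; X4 ::= ); X5 ::= -; Y1 ::= M Y2; Y2 ::= X3 X2; Y3 ::= X3 X5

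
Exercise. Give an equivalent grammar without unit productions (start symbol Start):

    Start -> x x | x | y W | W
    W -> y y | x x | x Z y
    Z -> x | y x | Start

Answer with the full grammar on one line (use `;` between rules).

Unit pairs: Start ⇒* {W}; Z ⇒* {Start, W}.
For every A with A ⇒* B via unit rules, add B's non-unit alternatives to A; then delete every rule of the form X → Y.

Start -> x x | x | y W | y y | x Z y; W -> y y | x x | x Z y; Z -> x | y x | x x | y W | y y | x Z y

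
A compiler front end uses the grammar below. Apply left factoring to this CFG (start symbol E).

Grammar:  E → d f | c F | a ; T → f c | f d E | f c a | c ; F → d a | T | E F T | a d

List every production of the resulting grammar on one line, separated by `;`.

E → d f | c F | a; T → c | f T'; F → d a | T | E F T | a d; T' → d E | c T''; T'' → ε | a

T has alternatives sharing prefix 'f': factor to T → f T' with T' → c | d E | c a.
T' has alternatives sharing prefix 'c': factor to T' → c T'' with T'' → ε | a.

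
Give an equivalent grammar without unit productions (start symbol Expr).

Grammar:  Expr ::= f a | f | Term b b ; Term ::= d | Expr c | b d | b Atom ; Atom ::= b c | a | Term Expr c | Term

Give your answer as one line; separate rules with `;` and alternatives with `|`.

Unit pairs: Atom ⇒* {Term}.
For each unit pair (A, B), copy every non-unit production of B to A, then drop all unit productions.

Expr ::= f a | f | Term b b; Term ::= d | Expr c | b d | b Atom; Atom ::= d | Expr c | b d | b Atom | b c | a | Term Expr c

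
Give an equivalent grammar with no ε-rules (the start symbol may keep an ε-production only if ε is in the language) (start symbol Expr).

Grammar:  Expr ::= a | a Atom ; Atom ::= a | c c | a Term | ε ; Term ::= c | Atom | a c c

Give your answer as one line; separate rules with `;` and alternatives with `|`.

Expr ::= a | a Atom; Atom ::= a | c c | a Term; Term ::= c | Atom | a c c

The nullable symbols are {Atom, Term}.
ε ∉ L(G), so no ε-production is kept.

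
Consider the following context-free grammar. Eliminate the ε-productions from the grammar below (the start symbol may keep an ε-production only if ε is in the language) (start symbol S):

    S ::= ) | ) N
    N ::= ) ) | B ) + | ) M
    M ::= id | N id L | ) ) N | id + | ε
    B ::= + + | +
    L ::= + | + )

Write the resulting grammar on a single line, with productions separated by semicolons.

S ::= ) | ) N; N ::= ) ) | B ) + | ) M | ); M ::= id | N id L | ) ) N | id +; B ::= + + | +; L ::= + | + )

The nullable symbols are {M}.
ε ∉ L(G), so no ε-production is kept.
Expand every rule over subsets of its nullable positions: N → ) M gives ) M | ).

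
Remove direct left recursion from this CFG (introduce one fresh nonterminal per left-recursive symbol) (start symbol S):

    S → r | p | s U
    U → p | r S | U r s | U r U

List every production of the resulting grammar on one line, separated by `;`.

S → r | p | s U; U → p U' | r S U'; U' → r s U' | r U U' | ε

Left recursion appears on U.
For U: α = {r s, r U}, β = {p, r S}. Rewrite as U → β U' and U' → α U' | ε.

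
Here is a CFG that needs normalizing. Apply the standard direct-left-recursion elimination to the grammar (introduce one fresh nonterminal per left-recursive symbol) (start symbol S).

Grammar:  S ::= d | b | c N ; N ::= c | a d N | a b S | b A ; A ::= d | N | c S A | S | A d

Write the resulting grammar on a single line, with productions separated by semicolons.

Directly left-recursive nonterminal: A.
For A: α = {d}, β = {d, N, c S A, S}. Rewrite as A → β A' and A' → α A' | ε.

S ::= d | b | c N; N ::= c | a d N | a b S | b A; A ::= d A' | N A' | c S A A' | S A'; A' ::= d A' | epsilon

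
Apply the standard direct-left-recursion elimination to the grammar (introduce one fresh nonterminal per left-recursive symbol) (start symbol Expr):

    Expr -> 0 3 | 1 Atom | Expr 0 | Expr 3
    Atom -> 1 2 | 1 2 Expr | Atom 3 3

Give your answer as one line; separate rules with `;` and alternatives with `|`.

Directly left-recursive nonterminals: Expr, Atom.
For Expr: α = {0, 3}, β = {0 3, 1 Atom}. Rewrite as Expr → β Expr1 and Expr1 → α Expr1 | ε.
For Atom: α = {3 3}, β = {1 2, 1 2 Expr}. Rewrite as Atom → β Atom1 and Atom1 → α Atom1 | ε.

Expr -> 0 3 Expr1 | 1 Atom Expr1; Atom -> 1 2 Atom1 | 1 2 Expr Atom1; Expr1 -> 0 Expr1 | 3 Expr1 | ε; Atom1 -> 3 3 Atom1 | ε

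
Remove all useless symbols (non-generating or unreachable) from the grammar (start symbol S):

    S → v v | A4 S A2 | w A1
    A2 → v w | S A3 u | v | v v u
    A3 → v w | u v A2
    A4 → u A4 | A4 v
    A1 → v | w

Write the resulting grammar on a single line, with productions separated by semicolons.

Generating nonterminals: {A1, A2, A3, S}.
Reachable from S after that: {A1, S}.
Removed useless symbols: {A2, A3, A4} and every production mentioning them.

S → v v | w A1; A1 → v | w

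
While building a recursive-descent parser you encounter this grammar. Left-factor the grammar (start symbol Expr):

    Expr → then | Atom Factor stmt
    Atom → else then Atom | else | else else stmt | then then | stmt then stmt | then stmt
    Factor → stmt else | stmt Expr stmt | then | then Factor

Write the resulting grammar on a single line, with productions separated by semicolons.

Expr → then | Atom Factor stmt; Atom → stmt then stmt | else Atom1 | then Atom2; Factor → stmt Factor1 | then Factor2; Atom1 → then Atom | ε | else stmt; Atom2 → then | stmt; Factor1 → else | Expr stmt; Factor2 → ε | Factor

Atom has alternatives sharing prefix 'else': factor to Atom → else Atom1 with Atom1 → then Atom | ε | else stmt.
Atom has alternatives sharing prefix 'then': factor to Atom → then Atom2 with Atom2 → then | stmt.
Factor has alternatives sharing prefix 'stmt': factor to Factor → stmt Factor1 with Factor1 → else | Expr stmt.
Factor has alternatives sharing prefix 'then': factor to Factor → then Factor2 with Factor2 → ε | Factor.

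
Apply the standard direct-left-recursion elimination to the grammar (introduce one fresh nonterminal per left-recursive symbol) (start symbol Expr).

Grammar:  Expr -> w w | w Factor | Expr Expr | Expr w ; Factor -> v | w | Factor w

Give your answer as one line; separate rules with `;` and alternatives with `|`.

Expr -> w w Expr1 | w Factor Expr1; Factor -> v Factor1 | w Factor1; Expr1 -> Expr Expr1 | w Expr1 | ε; Factor1 -> w Factor1 | ε

Expr, Factor are directly left-recursive.
For Expr: α = {Expr, w}, β = {w w, w Factor}. Rewrite as Expr → β Expr1 and Expr1 → α Expr1 | ε.
For Factor: α = {w}, β = {v, w}. Rewrite as Factor → β Factor1 and Factor1 → α Factor1 | ε.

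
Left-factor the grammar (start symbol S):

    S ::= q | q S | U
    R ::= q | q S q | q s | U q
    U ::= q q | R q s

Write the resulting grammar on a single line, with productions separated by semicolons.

S has alternatives sharing prefix 'q': factor to S → q S' with S' → ε | S.
R has alternatives sharing prefix 'q': factor to R → q R' with R' → ε | S q | s.

S ::= U | q S'; R ::= U q | q R'; U ::= q q | R q s; S' ::= ε | S; R' ::= ε | S q | s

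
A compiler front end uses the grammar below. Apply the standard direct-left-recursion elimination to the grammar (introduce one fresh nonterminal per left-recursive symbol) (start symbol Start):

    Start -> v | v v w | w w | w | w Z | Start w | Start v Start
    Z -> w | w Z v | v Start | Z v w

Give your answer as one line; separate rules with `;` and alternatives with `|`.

Start -> v Start1 | v v w Start1 | w w Start1 | w Start1 | w Z Start1; Z -> w Z1 | w Z v Z1 | v Start Z1; Start1 -> w Start1 | v Start Start1 | eps; Z1 -> v w Z1 | eps

Start, Z are directly left-recursive.
For Start: α = {w, v Start}, β = {v, v v w, w w, w, w Z}. Rewrite as Start → β Start1 and Start1 → α Start1 | ε.
For Z: α = {v w}, β = {w, w Z v, v Start}. Rewrite as Z → β Z1 and Z1 → α Z1 | ε.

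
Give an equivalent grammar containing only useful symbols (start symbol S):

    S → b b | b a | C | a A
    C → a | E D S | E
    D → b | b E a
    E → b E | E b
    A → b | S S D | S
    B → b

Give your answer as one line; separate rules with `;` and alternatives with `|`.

S → b b | b a | C | a A; C → a; D → b; A → b | S S D | S

Generating nonterminals: {A, B, C, D, S}.
Reachable from S after that: {A, C, D, S}.
Removed useless symbols: {B, E} and every production mentioning them.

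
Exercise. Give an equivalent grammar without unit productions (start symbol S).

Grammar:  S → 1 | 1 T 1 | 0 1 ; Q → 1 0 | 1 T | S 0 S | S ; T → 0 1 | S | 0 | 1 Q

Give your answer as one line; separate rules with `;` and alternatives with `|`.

Unit pairs: Q ⇒* {S}; T ⇒* {S}.
For every A with A ⇒* B via unit rules, add B's non-unit alternatives to A; then delete every rule of the form X → Y.

S → 1 | 1 T 1 | 0 1; Q → 1 | 1 T 1 | 0 1 | 1 0 | 1 T | S 0 S; T → 1 | 1 T 1 | 0 1 | 0 | 1 Q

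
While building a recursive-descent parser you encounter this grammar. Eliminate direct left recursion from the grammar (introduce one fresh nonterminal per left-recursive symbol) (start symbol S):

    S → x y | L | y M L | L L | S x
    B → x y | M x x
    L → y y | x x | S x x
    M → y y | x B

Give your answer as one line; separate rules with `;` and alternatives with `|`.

S → x y S' | L S' | y M L S' | L L S'; B → x y | M x x; L → y y | x x | S x x; M → y y | x B; S' → x S' | ε

S is directly left-recursive.
For S: α = {x}, β = {x y, L, y M L, L L}. Rewrite as S → β S' and S' → α S' | ε.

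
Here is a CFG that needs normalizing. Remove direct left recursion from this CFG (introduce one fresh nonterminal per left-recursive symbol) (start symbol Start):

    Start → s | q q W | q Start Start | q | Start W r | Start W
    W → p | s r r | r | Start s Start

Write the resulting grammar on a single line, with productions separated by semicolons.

Start → s Start1 | q q W Start1 | q Start Start Start1 | q Start1; W → p | s r r | r | Start s Start; Start1 → W r Start1 | W Start1 | ε

Start is directly left-recursive.
For Start: α = {W r, W}, β = {s, q q W, q Start Start, q}. Rewrite as Start → β Start1 and Start1 → α Start1 | ε.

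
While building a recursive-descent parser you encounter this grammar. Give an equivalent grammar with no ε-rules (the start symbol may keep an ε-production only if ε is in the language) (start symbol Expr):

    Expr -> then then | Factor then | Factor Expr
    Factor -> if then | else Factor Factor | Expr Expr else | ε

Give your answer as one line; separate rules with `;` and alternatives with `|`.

Expr -> then then | Factor then | then | Factor Expr; Factor -> if then | else Factor Factor | else Factor | else | Expr Expr else

The nullable symbols are {Factor}.
ε ∉ L(G), so no ε-production is kept.
Expand every rule over subsets of its nullable positions: Expr → Factor then gives Factor then | then. Factor → else Factor Factor gives else Factor Factor | else Factor | else.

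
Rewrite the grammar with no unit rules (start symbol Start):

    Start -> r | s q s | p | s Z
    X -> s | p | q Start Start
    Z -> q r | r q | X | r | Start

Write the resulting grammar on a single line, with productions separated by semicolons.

Unit pairs: Z ⇒* {Start, X}.
Replace each nonterminal's rules with the union of the non-unit rules of every nonterminal it unit-derives.

Start -> r | s q s | p | s Z; X -> s | p | q Start Start; Z -> q r | r q | r | s q s | p | s Z | s | q Start Start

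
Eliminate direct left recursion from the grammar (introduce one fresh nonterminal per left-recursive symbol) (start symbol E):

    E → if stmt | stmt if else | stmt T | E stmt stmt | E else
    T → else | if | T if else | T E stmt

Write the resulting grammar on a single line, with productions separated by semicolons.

E → if stmt E' | stmt if else E' | stmt T E'; T → else T' | if T'; E' → stmt stmt E' | else E' | eps; T' → if else T' | E stmt T' | eps

E, T are directly left-recursive.
For E: α = {stmt stmt, else}, β = {if stmt, stmt if else, stmt T}. Rewrite as E → β E' and E' → α E' | ε.
For T: α = {if else, E stmt}, β = {else, if}. Rewrite as T → β T' and T' → α T' | ε.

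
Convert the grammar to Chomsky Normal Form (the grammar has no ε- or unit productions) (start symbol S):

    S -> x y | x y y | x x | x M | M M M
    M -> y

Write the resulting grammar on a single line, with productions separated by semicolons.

Introduce a nonterminal for each terminal appearing in a rule of length ≥ 2: X1 → x, X2 → y.
Binarize each right-hand side of length ≥ 3 by chaining fresh nonterminals (Y1, Y2, …): affected rules were S → X1 X2 X2; S → M M M.

S -> X1 X2 | X1 Y1 | X1 X1 | X1 M | M Y2; M -> y; X1 -> x; X2 -> y; Y1 -> X2 X2; Y2 -> M M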